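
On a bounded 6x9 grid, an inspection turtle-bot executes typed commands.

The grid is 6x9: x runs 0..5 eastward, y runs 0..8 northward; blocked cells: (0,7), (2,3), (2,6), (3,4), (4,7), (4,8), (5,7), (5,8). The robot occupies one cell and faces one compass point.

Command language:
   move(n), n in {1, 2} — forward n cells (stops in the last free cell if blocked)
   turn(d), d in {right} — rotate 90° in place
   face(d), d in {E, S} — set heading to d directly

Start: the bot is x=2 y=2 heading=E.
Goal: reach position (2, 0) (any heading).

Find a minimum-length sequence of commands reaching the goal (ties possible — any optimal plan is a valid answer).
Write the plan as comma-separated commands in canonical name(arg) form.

face(S), move(2)

begin: x=2 y=2 heading=E
t=1 face(S) ⇒ x=2 y=2 heading=S
t=2 move(2) ⇒ x=2 y=0 heading=S
shorter routes all fall short; 2 is best.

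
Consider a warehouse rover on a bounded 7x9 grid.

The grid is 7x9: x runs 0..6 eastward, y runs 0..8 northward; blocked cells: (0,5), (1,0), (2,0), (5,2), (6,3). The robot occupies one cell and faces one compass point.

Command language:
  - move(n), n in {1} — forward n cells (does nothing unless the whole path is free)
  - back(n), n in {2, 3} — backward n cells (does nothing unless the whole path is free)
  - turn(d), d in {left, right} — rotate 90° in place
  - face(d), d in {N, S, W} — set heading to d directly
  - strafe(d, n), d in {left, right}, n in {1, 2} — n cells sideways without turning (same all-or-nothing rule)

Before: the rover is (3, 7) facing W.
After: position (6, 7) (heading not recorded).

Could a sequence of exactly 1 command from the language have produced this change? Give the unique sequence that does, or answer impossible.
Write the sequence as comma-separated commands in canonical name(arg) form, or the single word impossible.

initial: (3, 7) facing W
1. back(3) → (6, 7) facing W
no other 1-command option fits: unique.

back(3)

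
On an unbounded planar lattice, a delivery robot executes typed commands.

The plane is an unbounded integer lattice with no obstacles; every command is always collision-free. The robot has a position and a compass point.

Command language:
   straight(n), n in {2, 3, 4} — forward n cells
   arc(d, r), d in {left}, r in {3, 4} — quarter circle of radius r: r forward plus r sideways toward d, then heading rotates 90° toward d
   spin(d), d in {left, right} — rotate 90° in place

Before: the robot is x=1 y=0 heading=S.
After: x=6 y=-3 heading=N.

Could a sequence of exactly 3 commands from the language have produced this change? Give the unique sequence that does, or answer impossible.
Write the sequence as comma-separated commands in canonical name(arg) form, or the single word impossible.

arc(left, 3), straight(2), spin(left)

key: cell and facing (now N) both changed — the 3 commands mix motion and turning
t0: x=1 y=0 heading=S
1. arc(left, 3) → x=4 y=-3 heading=E
2. straight(2) → x=6 y=-3 heading=E
3. spin(left) → x=6 y=-3 heading=N
no other 3-command option fits: unique.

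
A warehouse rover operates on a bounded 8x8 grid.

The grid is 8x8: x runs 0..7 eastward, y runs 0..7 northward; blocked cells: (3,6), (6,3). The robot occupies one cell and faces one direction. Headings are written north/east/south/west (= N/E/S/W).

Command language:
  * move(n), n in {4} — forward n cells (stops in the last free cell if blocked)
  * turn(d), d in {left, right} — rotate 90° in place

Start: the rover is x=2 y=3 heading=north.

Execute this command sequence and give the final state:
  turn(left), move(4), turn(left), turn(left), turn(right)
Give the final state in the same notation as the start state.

x=0 y=3 heading=south

start: x=2 y=3 heading=north
1. turn(left) → x=2 y=3 heading=west
2. move(4) → x=0 y=3 heading=west
3. turn(left) → x=0 y=3 heading=south
4. turn(left) → x=0 y=3 heading=east
5. turn(right) → x=0 y=3 heading=south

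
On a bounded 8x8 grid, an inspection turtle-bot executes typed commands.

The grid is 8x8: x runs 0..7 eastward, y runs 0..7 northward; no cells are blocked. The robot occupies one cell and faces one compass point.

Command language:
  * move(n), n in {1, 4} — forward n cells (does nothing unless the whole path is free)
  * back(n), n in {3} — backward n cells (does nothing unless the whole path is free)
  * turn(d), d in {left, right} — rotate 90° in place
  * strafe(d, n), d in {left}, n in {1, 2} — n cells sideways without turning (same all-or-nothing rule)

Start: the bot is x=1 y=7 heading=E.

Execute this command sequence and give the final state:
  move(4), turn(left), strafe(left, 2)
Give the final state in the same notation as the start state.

x=3 y=7 heading=N

from: x=1 y=7 heading=E
[1] after move(4): x=5 y=7 heading=E
[2] after turn(left): x=5 y=7 heading=N
[3] after strafe(left, 2): x=3 y=7 heading=N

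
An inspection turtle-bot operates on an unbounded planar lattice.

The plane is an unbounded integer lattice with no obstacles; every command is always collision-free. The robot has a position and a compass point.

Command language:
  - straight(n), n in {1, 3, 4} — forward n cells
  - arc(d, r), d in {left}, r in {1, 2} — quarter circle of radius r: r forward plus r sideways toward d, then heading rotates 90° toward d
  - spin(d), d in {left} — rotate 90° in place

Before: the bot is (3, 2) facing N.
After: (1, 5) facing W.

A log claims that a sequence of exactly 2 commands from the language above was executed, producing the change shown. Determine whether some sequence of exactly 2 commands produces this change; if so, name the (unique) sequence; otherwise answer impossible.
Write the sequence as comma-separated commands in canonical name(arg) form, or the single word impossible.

key: order matters: swapping straight(1) and arc(left, 2) lands elsewhere
begin: (3, 2) facing N
1. straight(1) → (3, 3) facing N
2. arc(left, 2) → (1, 5) facing W
uniquely the one of 36 2-step routes that fits.

straight(1), arc(left, 2)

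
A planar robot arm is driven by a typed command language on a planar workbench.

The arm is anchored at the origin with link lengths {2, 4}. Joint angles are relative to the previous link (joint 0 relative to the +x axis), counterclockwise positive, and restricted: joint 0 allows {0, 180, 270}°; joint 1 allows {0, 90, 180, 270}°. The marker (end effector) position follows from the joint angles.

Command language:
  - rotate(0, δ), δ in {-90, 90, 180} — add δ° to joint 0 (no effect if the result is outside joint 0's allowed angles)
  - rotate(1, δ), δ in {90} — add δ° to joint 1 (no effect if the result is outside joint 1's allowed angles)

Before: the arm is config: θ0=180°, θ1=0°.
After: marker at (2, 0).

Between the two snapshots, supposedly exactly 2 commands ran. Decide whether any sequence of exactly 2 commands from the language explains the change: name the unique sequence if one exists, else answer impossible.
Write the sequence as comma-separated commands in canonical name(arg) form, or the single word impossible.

t0: config: θ0=180°, θ1=0°
t=1 rotate(1, 90) ⇒ config: θ0=180°, θ1=90°
t=2 rotate(1, 90) ⇒ config: θ0=180°, θ1=180°
no rival 2-sequence matches.

rotate(1, 90), rotate(1, 90)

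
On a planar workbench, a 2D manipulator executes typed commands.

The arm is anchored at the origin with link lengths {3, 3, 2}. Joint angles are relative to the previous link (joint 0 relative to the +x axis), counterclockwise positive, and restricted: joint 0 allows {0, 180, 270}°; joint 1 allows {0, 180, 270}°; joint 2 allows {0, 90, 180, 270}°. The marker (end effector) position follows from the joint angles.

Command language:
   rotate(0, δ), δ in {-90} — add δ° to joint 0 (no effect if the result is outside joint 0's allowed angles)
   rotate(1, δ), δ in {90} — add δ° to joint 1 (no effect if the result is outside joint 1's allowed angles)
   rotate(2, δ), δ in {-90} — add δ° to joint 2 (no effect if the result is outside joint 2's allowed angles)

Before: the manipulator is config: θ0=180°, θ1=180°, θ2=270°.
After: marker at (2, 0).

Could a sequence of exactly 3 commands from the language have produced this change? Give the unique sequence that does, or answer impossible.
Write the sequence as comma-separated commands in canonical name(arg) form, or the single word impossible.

begin: config: θ0=180°, θ1=180°, θ2=270°
t=1 rotate(2, -90) ⇒ config: θ0=180°, θ1=180°, θ2=180°
t=2 rotate(2, -90) ⇒ config: θ0=180°, θ1=180°, θ2=90°
t=3 rotate(2, -90) ⇒ config: θ0=180°, θ1=180°, θ2=0°
no rival 3-sequence matches.

rotate(2, -90), rotate(2, -90), rotate(2, -90)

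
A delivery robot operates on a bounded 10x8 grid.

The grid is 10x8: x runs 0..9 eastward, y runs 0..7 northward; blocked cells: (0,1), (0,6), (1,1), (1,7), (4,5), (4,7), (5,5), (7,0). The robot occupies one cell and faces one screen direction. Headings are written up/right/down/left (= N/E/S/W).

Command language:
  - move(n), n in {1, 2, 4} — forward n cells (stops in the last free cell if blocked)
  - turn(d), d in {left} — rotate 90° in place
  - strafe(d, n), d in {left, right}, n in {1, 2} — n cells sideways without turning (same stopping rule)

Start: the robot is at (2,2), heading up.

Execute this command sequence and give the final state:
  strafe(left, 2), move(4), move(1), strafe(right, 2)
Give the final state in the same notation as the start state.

at (2,5), heading up

start: at (2,2), heading up
step 1 (strafe(left, 2)): at (0,2), heading up
step 2 (move(4)): at (0,5), heading up
step 3 (move(1)): at (0,5), heading up
step 4 (strafe(right, 2)): at (2,5), heading up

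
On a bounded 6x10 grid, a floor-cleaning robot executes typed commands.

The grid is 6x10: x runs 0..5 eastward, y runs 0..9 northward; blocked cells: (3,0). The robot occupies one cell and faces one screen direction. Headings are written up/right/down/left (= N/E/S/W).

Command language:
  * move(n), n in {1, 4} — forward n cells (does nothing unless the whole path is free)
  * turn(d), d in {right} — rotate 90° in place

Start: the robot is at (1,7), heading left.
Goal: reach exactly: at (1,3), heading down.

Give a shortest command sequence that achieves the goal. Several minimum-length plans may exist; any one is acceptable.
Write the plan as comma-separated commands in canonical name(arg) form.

turn(right), turn(right), turn(right), move(4)

start: at (1,7), heading left
1. turn(right) → at (1,7), heading up
2. turn(right) → at (1,7), heading right
3. turn(right) → at (1,7), heading down
4. move(4) → at (1,3), heading down
minimal: 4 command(s), checked below 4.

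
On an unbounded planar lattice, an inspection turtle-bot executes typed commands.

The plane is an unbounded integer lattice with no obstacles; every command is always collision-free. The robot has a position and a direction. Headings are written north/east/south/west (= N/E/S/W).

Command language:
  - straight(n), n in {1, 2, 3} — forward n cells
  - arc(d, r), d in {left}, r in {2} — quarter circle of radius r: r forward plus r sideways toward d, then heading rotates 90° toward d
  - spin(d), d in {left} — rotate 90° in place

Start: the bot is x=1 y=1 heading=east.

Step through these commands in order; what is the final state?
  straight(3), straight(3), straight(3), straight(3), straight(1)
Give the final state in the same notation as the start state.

t0: x=1 y=1 heading=east
[1] after straight(3): x=4 y=1 heading=east
[2] after straight(3): x=7 y=1 heading=east
[3] after straight(3): x=10 y=1 heading=east
[4] after straight(3): x=13 y=1 heading=east
[5] after straight(1): x=14 y=1 heading=east

x=14 y=1 heading=east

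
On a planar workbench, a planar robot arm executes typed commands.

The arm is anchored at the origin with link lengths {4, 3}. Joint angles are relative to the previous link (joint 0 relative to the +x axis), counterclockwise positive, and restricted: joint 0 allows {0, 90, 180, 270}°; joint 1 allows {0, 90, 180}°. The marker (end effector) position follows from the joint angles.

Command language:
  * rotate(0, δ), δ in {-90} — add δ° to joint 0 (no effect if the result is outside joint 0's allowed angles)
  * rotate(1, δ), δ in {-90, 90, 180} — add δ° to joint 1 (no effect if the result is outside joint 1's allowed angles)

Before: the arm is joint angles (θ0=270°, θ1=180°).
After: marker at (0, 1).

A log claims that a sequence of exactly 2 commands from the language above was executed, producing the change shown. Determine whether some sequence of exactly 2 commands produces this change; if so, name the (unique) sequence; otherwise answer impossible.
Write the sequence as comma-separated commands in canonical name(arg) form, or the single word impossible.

rotate(0, -90), rotate(0, -90)

start: joint angles (θ0=270°, θ1=180°)
t=1 rotate(0, -90) ⇒ joint angles (θ0=180°, θ1=180°)
t=2 rotate(0, -90) ⇒ joint angles (θ0=90°, θ1=180°)
all 16 alternatives checked — unique.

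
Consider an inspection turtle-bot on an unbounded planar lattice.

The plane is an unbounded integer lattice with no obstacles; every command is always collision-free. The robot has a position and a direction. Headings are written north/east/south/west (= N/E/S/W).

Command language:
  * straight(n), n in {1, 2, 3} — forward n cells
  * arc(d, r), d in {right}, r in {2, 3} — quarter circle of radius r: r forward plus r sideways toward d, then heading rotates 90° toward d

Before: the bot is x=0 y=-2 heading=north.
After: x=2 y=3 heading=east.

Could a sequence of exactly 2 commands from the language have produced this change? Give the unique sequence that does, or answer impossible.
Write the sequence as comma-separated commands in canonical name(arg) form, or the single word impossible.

key: running arc(right, 2) before straight(3) would end elsewhere — order is forced
from: x=0 y=-2 heading=north
step 1 (straight(3)): x=0 y=1 heading=north
step 2 (arc(right, 2)): x=2 y=3 heading=east
no other 2-command option fits: unique.

straight(3), arc(right, 2)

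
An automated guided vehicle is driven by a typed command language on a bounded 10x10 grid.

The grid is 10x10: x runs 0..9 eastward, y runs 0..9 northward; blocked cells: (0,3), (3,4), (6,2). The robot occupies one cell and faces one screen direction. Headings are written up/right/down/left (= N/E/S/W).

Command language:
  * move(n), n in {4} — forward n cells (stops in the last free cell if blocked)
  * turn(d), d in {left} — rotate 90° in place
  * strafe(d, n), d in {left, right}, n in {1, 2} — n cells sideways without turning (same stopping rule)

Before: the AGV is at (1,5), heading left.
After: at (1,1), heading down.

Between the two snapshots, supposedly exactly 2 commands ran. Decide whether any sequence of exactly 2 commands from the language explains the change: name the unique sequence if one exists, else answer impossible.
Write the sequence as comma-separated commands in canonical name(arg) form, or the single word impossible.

key: position moved to (1,1) AND the heading swung to S — translation plus rotation needed
t0: at (1,5), heading left
t=1 turn(left) ⇒ at (1,5), heading down
t=2 move(4) ⇒ at (1,1), heading down
no rival 2-sequence matches.

turn(left), move(4)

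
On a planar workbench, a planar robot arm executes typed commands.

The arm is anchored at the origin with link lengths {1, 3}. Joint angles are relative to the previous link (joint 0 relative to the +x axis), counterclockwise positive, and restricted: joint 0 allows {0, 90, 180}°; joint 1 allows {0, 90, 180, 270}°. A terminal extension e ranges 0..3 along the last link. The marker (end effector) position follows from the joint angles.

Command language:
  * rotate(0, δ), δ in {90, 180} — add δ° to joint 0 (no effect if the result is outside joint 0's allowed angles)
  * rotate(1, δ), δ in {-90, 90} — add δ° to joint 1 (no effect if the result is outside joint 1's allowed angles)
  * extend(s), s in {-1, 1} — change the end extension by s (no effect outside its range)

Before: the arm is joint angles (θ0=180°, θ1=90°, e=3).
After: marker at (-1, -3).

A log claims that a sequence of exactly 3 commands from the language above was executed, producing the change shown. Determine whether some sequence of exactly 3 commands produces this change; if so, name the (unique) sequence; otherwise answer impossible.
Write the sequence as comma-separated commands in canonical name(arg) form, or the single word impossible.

extend(-1), extend(-1), extend(-1)

initial: joint angles (θ0=180°, θ1=90°, e=3)
step 1 (extend(-1)): joint angles (θ0=180°, θ1=90°, e=2)
step 2 (extend(-1)): joint angles (θ0=180°, θ1=90°, e=1)
step 3 (extend(-1)): joint angles (θ0=180°, θ1=90°, e=0)
uniquely the one of 216 3-step routes that fits.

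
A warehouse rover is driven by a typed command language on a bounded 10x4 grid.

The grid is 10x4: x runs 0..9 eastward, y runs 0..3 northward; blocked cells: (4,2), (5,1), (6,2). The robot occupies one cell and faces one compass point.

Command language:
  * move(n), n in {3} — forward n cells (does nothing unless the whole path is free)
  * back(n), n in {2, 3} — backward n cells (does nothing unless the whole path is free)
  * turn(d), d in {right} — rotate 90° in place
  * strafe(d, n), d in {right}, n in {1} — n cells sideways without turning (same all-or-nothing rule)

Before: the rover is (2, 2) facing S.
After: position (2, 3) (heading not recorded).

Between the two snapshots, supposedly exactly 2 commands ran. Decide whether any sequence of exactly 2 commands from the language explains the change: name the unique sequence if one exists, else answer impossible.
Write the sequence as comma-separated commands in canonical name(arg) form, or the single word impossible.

turn(right), strafe(right, 1)

key: order matters: swapping turn(right) and strafe(right, 1) lands elsewhere
start: (2, 2) facing S
t=1 turn(right) ⇒ (2, 2) facing W
t=2 strafe(right, 1) ⇒ (2, 3) facing W
uniquely the one of 25 2-step routes that fits.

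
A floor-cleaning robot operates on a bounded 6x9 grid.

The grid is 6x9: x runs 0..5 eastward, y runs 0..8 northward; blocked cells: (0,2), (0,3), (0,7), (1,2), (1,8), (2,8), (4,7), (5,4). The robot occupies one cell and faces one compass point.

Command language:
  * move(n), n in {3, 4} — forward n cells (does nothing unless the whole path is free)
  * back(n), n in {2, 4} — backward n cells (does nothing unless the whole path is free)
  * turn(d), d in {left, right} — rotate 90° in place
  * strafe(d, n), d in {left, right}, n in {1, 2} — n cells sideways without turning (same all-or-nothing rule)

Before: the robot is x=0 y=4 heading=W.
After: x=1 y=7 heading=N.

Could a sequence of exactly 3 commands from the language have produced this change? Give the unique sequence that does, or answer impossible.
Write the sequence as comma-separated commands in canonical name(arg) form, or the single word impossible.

turn(right), strafe(right, 1), move(3)

key: running move(3) before turn(right) would end elsewhere — order is forced
start: x=0 y=4 heading=W
t=1 turn(right) ⇒ x=0 y=4 heading=N
t=2 strafe(right, 1) ⇒ x=1 y=4 heading=N
t=3 move(3) ⇒ x=1 y=7 heading=N
all 1000 alternatives checked — unique.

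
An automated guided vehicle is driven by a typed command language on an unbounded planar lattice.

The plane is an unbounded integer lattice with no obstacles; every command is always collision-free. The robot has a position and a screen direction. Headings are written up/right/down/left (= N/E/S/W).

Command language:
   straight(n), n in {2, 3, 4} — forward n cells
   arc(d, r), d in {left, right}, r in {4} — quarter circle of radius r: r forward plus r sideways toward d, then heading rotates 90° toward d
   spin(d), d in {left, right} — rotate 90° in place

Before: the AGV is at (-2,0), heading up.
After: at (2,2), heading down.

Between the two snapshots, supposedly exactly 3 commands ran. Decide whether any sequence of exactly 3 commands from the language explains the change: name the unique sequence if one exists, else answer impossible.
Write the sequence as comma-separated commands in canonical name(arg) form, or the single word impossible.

arc(right, 4), spin(right), straight(2)

key: order matters: swapping arc(right, 4) and straight(2) lands elsewhere
from: at (-2,0), heading up
[1] after arc(right, 4): at (2,4), heading right
[2] after spin(right): at (2,4), heading down
[3] after straight(2): at (2,2), heading down
all 343 alternatives checked — unique.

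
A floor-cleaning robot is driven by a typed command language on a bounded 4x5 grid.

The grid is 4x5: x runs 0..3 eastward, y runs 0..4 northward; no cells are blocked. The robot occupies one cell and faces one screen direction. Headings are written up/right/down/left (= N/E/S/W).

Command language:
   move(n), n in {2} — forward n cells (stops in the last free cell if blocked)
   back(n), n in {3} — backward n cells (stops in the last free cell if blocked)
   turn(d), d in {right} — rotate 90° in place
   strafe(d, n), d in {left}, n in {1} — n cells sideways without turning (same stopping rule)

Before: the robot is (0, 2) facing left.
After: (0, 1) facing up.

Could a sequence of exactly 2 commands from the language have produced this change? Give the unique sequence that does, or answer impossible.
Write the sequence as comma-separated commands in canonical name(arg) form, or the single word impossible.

strafe(left, 1), turn(right)

key: order matters: swapping strafe(left, 1) and turn(right) lands elsewhere
from: (0, 2) facing left
1. strafe(left, 1) → (0, 1) facing left
2. turn(right) → (0, 1) facing up
no rival 2-sequence matches.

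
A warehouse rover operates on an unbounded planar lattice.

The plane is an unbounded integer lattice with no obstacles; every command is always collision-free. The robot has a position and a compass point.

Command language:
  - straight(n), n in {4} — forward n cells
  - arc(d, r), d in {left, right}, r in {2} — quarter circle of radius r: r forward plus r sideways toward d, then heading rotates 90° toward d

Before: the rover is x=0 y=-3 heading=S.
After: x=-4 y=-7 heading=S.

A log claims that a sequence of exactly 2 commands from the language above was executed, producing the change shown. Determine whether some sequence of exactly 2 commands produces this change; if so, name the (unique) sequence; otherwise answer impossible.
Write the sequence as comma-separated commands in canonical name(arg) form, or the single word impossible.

arc(right, 2), arc(left, 2)

key: heading stays S — rotations cancel among the 2 commands
initial: x=0 y=-3 heading=S
t=1 arc(right, 2) ⇒ x=-2 y=-5 heading=W
t=2 arc(left, 2) ⇒ x=-4 y=-7 heading=S
uniquely the one of 9 2-step routes that fits.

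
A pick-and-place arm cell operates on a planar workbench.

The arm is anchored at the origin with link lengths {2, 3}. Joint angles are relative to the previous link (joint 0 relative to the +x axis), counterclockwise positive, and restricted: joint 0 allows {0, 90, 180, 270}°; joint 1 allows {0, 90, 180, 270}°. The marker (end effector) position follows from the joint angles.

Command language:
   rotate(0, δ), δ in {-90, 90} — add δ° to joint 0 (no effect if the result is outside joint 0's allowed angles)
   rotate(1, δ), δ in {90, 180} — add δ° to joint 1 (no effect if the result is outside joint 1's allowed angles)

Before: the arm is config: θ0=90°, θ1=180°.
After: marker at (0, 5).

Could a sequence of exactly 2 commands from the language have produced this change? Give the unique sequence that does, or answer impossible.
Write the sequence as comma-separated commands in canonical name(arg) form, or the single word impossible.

rotate(1, 90), rotate(1, 90)

t0: config: θ0=90°, θ1=180°
[1] after rotate(1, 90): config: θ0=90°, θ1=270°
[2] after rotate(1, 90): config: θ0=90°, θ1=0°
all 16 alternatives checked — unique.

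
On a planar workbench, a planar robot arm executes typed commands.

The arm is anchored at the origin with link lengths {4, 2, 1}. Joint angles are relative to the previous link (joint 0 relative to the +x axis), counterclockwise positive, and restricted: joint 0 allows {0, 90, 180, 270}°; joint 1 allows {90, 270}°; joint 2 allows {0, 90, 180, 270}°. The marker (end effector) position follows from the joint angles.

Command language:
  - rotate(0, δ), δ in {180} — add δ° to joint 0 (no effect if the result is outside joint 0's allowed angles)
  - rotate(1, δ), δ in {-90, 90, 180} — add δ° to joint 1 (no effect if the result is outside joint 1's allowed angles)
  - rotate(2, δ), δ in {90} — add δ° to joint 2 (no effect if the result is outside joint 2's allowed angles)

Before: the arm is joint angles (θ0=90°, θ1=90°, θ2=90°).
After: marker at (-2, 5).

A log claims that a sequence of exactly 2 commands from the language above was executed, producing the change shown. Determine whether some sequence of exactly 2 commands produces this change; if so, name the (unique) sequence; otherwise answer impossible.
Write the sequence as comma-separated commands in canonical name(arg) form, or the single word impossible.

rotate(2, 90), rotate(2, 90)

from: joint angles (θ0=90°, θ1=90°, θ2=90°)
[1] after rotate(2, 90): joint angles (θ0=90°, θ1=90°, θ2=180°)
[2] after rotate(2, 90): joint angles (θ0=90°, θ1=90°, θ2=270°)
no rival 2-sequence matches.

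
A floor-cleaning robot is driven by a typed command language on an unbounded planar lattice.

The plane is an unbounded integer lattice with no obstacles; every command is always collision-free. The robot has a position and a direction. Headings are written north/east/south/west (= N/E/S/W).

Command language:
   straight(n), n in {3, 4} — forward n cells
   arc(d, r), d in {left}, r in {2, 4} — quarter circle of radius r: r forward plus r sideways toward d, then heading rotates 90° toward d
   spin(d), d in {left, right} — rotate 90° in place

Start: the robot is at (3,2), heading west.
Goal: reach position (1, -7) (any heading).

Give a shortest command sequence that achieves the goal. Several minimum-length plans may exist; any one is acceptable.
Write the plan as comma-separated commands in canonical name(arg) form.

begin: at (3,2), heading west
t=1 arc(left, 4) ⇒ at (-1,-2), heading south
t=2 straight(3) ⇒ at (-1,-5), heading south
t=3 arc(left, 2) ⇒ at (1,-7), heading east
nothing shorter than 3 reaches the goal.

arc(left, 4), straight(3), arc(left, 2)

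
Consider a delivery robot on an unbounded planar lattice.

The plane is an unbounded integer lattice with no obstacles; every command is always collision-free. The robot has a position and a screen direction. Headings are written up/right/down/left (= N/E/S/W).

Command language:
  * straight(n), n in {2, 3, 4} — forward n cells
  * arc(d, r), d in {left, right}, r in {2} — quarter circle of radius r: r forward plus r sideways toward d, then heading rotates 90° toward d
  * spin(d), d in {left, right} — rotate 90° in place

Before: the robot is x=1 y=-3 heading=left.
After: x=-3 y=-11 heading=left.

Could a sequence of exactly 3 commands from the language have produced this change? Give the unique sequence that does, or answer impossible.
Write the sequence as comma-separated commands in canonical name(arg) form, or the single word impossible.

arc(left, 2), straight(4), arc(right, 2)

key: still facing W at the end — net rotation zero over 3 steps
begin: x=1 y=-3 heading=left
[1] after arc(left, 2): x=-1 y=-5 heading=down
[2] after straight(4): x=-1 y=-9 heading=down
[3] after arc(right, 2): x=-3 y=-11 heading=left
no other 3-command option fits: unique.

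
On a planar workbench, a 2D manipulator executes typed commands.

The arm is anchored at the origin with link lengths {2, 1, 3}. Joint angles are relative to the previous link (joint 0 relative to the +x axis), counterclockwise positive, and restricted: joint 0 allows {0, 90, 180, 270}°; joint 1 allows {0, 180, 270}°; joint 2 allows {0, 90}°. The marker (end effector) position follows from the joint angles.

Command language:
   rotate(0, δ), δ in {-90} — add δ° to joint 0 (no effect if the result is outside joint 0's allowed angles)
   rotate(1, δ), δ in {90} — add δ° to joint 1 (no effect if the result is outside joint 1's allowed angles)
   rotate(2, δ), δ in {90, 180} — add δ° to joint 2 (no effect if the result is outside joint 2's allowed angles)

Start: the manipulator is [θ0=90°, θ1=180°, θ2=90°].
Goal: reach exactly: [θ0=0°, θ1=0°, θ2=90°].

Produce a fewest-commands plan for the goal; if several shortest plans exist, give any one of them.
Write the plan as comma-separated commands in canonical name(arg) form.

rotate(0, -90), rotate(1, 90), rotate(1, 90)

initial: [θ0=90°, θ1=180°, θ2=90°]
step 1 (rotate(0, -90)): [θ0=0°, θ1=180°, θ2=90°]
step 2 (rotate(1, 90)): [θ0=0°, θ1=270°, θ2=90°]
step 3 (rotate(1, 90)): [θ0=0°, θ1=0°, θ2=90°]
shorter routes all fall short; 3 is best.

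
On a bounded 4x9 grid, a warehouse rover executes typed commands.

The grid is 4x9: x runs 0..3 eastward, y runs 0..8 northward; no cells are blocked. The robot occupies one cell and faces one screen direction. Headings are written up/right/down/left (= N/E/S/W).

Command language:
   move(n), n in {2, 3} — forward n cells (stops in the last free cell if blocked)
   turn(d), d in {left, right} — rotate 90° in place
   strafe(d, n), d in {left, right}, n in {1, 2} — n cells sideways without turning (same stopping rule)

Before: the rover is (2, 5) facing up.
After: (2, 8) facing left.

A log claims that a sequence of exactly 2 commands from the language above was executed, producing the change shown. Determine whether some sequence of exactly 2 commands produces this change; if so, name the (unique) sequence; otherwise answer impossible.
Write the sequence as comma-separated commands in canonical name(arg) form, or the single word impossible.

move(3), turn(left)

key: cell and facing (now W) both changed — the 2 commands mix motion and turning
begin: (2, 5) facing up
[1] after move(3): (2, 8) facing up
[2] after turn(left): (2, 8) facing left
no other 2-command option fits: unique.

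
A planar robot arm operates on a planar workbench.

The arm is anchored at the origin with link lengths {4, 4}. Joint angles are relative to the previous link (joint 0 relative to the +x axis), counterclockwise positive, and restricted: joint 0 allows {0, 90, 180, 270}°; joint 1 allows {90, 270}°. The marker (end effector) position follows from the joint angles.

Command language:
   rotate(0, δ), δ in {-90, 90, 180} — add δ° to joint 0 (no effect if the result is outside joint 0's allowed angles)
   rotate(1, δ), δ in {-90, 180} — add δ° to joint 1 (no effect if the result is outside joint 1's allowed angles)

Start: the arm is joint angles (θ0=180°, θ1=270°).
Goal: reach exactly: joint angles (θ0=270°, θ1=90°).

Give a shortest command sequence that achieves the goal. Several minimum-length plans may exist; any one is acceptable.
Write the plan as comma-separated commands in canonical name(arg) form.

begin: joint angles (θ0=180°, θ1=270°)
step 1 (rotate(1, 180)): joint angles (θ0=180°, θ1=90°)
step 2 (rotate(0, 90)): joint angles (θ0=270°, θ1=90°)
shorter routes all fall short; 2 is best.

rotate(1, 180), rotate(0, 90)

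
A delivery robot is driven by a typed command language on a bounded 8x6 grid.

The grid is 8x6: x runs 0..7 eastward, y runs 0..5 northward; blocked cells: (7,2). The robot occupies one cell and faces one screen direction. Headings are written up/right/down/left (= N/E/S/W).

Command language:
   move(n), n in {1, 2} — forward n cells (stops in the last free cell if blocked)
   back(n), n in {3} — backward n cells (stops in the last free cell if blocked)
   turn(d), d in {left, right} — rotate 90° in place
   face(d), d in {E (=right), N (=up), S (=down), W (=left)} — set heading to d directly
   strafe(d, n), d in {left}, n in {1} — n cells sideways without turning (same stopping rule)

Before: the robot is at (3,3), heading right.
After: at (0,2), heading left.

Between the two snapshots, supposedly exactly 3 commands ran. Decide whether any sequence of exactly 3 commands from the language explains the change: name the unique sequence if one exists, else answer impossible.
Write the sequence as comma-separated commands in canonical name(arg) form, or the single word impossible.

key: cell and facing (now W) both changed — the 3 commands mix motion and turning
begin: at (3,3), heading right
step 1 (back(3)): at (0,3), heading right
step 2 (face(W)): at (0,3), heading left
step 3 (strafe(left, 1)): at (0,2), heading left
no other 3-command option fits: unique.

back(3), face(W), strafe(left, 1)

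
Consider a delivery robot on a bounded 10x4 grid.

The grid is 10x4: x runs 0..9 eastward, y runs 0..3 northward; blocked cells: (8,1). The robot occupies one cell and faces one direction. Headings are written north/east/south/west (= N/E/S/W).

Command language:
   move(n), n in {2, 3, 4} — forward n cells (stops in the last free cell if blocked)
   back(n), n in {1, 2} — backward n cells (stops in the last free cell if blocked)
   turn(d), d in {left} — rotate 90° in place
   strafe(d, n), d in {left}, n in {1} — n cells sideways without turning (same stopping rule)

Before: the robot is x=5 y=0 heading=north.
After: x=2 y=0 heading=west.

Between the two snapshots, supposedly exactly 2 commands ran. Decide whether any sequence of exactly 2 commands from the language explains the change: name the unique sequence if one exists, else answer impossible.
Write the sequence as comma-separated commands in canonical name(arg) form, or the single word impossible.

key: cell and facing (now W) both changed — the 2 commands mix motion and turning
initial: x=5 y=0 heading=north
1. turn(left) → x=5 y=0 heading=west
2. move(3) → x=2 y=0 heading=west
all 49 alternatives checked — unique.

turn(left), move(3)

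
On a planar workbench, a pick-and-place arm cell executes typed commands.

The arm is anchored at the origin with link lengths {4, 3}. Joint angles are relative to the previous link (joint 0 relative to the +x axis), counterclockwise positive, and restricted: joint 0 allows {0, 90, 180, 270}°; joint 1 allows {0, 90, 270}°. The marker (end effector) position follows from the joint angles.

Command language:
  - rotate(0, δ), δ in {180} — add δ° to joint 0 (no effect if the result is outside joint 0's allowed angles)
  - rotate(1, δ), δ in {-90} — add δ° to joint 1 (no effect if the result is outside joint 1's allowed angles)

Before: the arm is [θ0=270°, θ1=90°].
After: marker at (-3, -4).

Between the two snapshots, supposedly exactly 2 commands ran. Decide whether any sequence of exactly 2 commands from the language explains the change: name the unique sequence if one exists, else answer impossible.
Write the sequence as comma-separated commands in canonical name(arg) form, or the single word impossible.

from: [θ0=270°, θ1=90°]
t=1 rotate(1, -90) ⇒ [θ0=270°, θ1=0°]
t=2 rotate(1, -90) ⇒ [θ0=270°, θ1=270°]
all 4 alternatives checked — unique.

rotate(1, -90), rotate(1, -90)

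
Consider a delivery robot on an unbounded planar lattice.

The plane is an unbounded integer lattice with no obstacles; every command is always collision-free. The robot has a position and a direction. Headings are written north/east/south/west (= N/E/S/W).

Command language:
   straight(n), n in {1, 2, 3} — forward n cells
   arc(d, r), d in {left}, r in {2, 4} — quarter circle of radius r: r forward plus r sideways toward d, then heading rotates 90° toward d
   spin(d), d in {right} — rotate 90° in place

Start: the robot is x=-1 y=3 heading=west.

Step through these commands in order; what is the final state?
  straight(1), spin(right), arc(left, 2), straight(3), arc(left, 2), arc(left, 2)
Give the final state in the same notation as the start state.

start: x=-1 y=3 heading=west
1. straight(1) → x=-2 y=3 heading=west
2. spin(right) → x=-2 y=3 heading=north
3. arc(left, 2) → x=-4 y=5 heading=west
4. straight(3) → x=-7 y=5 heading=west
5. arc(left, 2) → x=-9 y=3 heading=south
6. arc(left, 2) → x=-7 y=1 heading=east

x=-7 y=1 heading=east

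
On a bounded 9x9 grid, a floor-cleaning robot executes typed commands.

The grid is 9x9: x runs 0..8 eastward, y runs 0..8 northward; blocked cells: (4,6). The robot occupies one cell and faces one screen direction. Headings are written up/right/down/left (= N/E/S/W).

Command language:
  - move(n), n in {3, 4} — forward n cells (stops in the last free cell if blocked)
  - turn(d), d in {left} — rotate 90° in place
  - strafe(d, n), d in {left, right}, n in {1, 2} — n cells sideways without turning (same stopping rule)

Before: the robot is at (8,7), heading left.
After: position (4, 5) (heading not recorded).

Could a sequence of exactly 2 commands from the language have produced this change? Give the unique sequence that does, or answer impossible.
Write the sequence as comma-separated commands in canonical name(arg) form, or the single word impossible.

strafe(left, 2), move(4)

key: order matters: swapping strafe(left, 2) and move(4) lands elsewhere
from: at (8,7), heading left
[1] after strafe(left, 2): at (8,5), heading left
[2] after move(4): at (4,5), heading left
all 49 alternatives checked — unique.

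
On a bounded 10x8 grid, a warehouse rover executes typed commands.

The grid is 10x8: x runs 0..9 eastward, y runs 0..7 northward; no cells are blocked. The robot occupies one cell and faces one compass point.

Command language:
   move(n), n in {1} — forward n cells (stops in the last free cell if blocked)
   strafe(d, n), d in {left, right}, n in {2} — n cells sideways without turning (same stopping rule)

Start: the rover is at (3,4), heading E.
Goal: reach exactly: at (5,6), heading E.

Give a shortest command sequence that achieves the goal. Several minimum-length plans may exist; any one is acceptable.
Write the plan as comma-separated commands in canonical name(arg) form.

strafe(left, 2), move(1), move(1)

t0: at (3,4), heading E
1. strafe(left, 2) → at (3,6), heading E
2. move(1) → at (4,6), heading E
3. move(1) → at (5,6), heading E
no 2-step plan works, so 3 is optimal.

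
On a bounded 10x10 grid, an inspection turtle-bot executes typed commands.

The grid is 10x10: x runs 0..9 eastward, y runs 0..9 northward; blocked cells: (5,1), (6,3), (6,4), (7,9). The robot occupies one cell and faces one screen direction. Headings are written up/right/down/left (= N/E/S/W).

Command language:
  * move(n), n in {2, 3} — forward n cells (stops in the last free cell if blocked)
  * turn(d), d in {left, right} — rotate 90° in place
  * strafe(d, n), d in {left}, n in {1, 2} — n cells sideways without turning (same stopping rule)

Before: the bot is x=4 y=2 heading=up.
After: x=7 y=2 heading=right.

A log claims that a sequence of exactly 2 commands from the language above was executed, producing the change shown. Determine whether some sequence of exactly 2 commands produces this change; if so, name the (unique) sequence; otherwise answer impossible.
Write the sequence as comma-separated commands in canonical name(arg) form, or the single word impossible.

key: order matters: swapping turn(right) and move(3) lands elsewhere
from: x=4 y=2 heading=up
1. turn(right) → x=4 y=2 heading=right
2. move(3) → x=7 y=2 heading=right
no other 2-command option fits: unique.

turn(right), move(3)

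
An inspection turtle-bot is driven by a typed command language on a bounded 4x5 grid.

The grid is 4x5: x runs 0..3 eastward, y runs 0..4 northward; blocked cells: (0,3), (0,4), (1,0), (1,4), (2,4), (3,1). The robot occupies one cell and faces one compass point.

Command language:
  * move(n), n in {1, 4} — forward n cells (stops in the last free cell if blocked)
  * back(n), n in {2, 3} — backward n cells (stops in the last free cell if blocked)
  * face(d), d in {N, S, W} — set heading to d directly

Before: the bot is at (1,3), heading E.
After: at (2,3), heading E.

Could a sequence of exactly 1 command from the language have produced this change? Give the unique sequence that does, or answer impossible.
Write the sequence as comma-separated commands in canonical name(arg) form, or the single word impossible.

move(1)

key: still facing E — the one step turns nothing
begin: at (1,3), heading E
t=1 move(1) ⇒ at (2,3), heading E
uniquely the one of 7 1-step routes that fits.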